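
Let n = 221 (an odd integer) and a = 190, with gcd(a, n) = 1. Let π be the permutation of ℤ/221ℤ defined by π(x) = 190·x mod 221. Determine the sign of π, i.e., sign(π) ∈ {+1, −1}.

+1

Orbit of 77 under x↦190x: [77, 44, 183, 73, 168, 96, 118]… (length divides ord_221(190)).
The orbit structure of x ↦ 190x mod 221: 17 orbits of sizes [16, 16, 16, 16, 16, 16, 16, 16, 16, 16, 16, 16, 16, 4, 4, 4, 1].
221 − 17 = 204 transpositions; sign(π) = (−1)^204 = +1.
(190|221)_J = +1 (Zolotarev's lemma cross-check).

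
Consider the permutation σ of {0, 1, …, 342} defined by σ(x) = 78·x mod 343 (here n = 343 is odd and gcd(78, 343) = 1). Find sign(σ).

+1

Start at x=162: 162 → 288 → 169 → 148 → 225 → 57 → 330 → … (one orbit).
The orbit structure of x ↦ 78x mod 343: 19 orbits of sizes [49, 49, 49, 49, 49, 49, 7, 7, 7, 7, 7, 7, 1, 1, 1, 1, 1, 1, 1].
With 19 cycles on 343 points, sign = (−1)^{343−19} = +1.
Via Zolotarev, sign(π_{78}) = (78|343) = +1.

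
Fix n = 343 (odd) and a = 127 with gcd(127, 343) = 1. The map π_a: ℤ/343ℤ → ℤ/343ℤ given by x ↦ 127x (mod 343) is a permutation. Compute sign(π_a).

+1

Start at x=197: 197 → 323 → 204 → 183 → 260 → 92 → 22 → … (one orbit).
π_127 has 19 disjoint cycles with lengths [49, 49, 49, 49, 49, 49, 7, 7, 7, 7, 7, 7, 1, 1, 1, 1, 1, 1, 1] on {0,…,342}.
With 19 cycles on 343 points, sign = (−1)^{343−19} = +1.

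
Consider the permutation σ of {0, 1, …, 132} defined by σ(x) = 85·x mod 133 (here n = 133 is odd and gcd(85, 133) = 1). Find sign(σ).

Start at x=43: 43 → 64 → 120 → 92 → 106 → 99 → 36 → … (one orbit).
The orbit structure of x ↦ 85x mod 133: 21 orbits of sizes [9, 9, 9, 9, 9, 9, 9, 9, 9, 9, 9, 9, 9, 9, 1, 1, 1, 1, 1, 1, 1].
n − c = 133 − 21 = 112; sign = (−1)^112 = +1.
The Jacobi symbol (85|133) = +1 (Zolotarev) agrees.

+1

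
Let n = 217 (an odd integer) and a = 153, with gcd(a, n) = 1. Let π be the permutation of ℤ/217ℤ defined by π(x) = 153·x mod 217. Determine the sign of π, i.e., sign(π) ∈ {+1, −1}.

Start at x=64: 64 → 27 → 8 → 139 → 1 → 153 → 190 → … (one orbit).
25 cycles of lengths [10, 10, 10, 10, 10, 10, 10, 10, 10, 10, 10, 10, 10, 10, 10, 10, 10, 10, 10, 10, 10, 2, 2, 2, 1].
n − c = 217 − 25 = 192; sign = (−1)^192 = +1.
Via Zolotarev, sign(π_{153}) = (153|217) = +1.

+1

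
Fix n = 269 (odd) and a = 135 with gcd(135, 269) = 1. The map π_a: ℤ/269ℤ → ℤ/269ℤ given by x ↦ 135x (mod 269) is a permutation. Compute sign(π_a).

Orbit of 232 under x↦135x: [232, 116, 58, 29, 149, 209, 239]… (length divides ord_269(135)).
Cycle lengths of π_135 on ℤ/269ℤ: [268, 1]; 2 cycles in total.
With 2 cycles on 269 points, sign = (−1)^{269−2} = -1.
Zolotarev: (135|269) = -1, matching the cycle-count sign.

-1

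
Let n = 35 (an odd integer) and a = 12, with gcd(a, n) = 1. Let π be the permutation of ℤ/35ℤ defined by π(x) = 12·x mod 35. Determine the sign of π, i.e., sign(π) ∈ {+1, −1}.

+1

Start at x=13: 13 → 16 → 17 → 29 → 33 → 11 → 27 → … (one orbit).
Decompose π into cycles: lengths [12, 12, 6, 4, 1] (5 cycles, including the fixed point 0).
Σ(ℓ_i−1) = 35−5 = 30; sign = (−1)^30 = +1.
Zolotarev: (12|35) = +1, matching the cycle-count sign.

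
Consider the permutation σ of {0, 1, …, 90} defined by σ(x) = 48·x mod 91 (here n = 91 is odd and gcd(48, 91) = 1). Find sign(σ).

Orbit of 29 under x↦48x: [29, 27, 22, 55, 1, 48]… (length divides ord_91(48)).
Cycle type of π: 6×12 + 3×4 + 2×3 + 1; total 20 cycles.
With 20 cycles on 91 points, sign = (−1)^{91−20} = -1.

-1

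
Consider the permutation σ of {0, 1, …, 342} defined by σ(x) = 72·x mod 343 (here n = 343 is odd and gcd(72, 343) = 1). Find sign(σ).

+1

Orbit of 340 under x↦72x: [340, 127, 226, 151, 239, 58, 60]… (length divides ord_343(72)).
7 cycles of lengths [147, 147, 21, 21, 3, 3, 1].
343 − 7 = 336 transpositions; sign(π) = (−1)^336 = +1.
Via Zolotarev, sign(π_{72}) = (72|343) = +1.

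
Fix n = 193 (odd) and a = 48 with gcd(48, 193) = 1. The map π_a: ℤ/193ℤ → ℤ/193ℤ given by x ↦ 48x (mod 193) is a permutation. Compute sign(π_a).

+1

Start at x=62: 62 → 81 → 28 → 186 → 50 → 84 → 172 → … (one orbit).
The orbit structure of x ↦ 48x mod 193: 5 orbits of sizes [48, 48, 48, 48, 1].
Σ(ℓ_i−1) = 193−5 = 188; sign = (−1)^188 = +1.
(48|193)_J = +1 (Zolotarev's lemma cross-check).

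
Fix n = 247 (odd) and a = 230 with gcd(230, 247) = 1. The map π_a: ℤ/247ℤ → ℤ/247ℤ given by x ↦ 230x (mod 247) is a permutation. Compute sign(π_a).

-1

Trace 204: π^k(204) = [204, 237, 170, 74, 224, 144, 22] for k=0..6.
Cycle type of π: 18×13 + 3×4 + 1; total 18 cycles.
sign(π) = (−1)^{n − #cycles} = (−1)^{247−18} = (−1)^229 = -1.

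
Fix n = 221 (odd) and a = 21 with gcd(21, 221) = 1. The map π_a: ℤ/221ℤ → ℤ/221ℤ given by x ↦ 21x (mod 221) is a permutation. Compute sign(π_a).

-1

Trace 21: π^k(21) = [21, 220, 200, 1] for k=0..3.
Cycle lengths of π_21 on ℤ/221ℤ: [4, 4, 4, 4, 4, 4, 4, 4, 4, 4, 4, 4, 4, 4, 4, 4, 4, 4, 4, 4, 4, 4, 4, 4, 4, 4, 4, 4, 4, 4, 4, 4, 4, 4, 4, 4, 4, 4, 4, 4, 4, 4, 4, 4, 4, 4, 4, 4, 4, 4, 4, 4, 4, 4, 4, 1]; 56 cycles in total.
221 − 56 = 165 transpositions; sign(π) = (−1)^165 = -1.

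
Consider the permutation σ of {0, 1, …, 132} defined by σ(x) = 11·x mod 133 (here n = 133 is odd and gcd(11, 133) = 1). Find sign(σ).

Trace 1: π^k(1) = [1, 11, 121] for k=0..2.
45 cycles of lengths [3, 3, 3, 3, 3, 3, 3, 3, 3, 3, 3, 3, 3, 3, 3, 3, 3, 3, 3, 3, 3, 3, 3, 3, 3, 3, 3, 3, 3, 3, 3, 3, 3, 3, 3, 3, 3, 3, 3, 3, 3, 3, 3, 3, 1].
45 cycles on 133: each ℓ→(−1)^(ℓ−1), product (−1)^88 = +1.
Check: (11/133) = +1 by Zolotarev.

+1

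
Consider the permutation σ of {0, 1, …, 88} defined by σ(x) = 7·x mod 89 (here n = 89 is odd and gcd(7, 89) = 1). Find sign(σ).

-1

Trace 54: π^k(54) = [54, 22, 65, 10, 70, 45, 48] for k=0..6.
Decompose π into cycles: lengths [88, 1] (2 cycles, including the fixed point 0).
sign(π) = (−1)^{n − #cycles} = (−1)^{89−2} = (−1)^87 = -1.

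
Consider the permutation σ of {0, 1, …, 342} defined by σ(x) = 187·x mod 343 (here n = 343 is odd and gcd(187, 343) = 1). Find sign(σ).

-1

Start at x=32: 32 → 153 → 142 → 143 → 330 → 313 → 221 → … (one orbit).
4 cycles of lengths [294, 42, 6, 1].
n − c = 343 − 4 = 339; sign = (−1)^339 = -1.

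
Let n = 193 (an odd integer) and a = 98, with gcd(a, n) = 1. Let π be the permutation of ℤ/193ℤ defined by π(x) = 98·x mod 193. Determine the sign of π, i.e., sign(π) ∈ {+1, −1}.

Orbit of 128 under x↦98x: [128, 192, 95, 46, 69, 7, 107]… (length divides ord_193(98)).
Cycle type of π: 96×2 + 1; total 3 cycles.
Σ(ℓ_i−1) = 193−3 = 190; sign = (−1)^190 = +1.

+1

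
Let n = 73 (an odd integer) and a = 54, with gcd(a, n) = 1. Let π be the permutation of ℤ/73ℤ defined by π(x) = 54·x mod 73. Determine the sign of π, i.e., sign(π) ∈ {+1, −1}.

Start at x=70: 70 → 57 → 12 → 64 → 25 → 36 → 46 → … (one orbit).
Decompose π into cycles: lengths [36, 36, 1] (3 cycles, including the fixed point 0).
sign(π) = (−1)^{n − #cycles} = (−1)^{73−3} = (−1)^70 = +1.
Zolotarev: (54|73) = +1, matching the cycle-count sign.

+1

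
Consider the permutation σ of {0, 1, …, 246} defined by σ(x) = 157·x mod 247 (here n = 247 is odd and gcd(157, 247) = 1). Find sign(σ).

+1

Start at x=118: 118 → 1 → 157 → 196 → 144 → 131 → 66 → … (one orbit).
39 cycles of lengths [9, 9, 9, 9, 9, 9, 9, 9, 9, 9, 9, 9, 9, 9, 9, 9, 9, 9, 9, 9, 9, 9, 9, 9, 9, 9, 1, 1, 1, 1, 1, 1, 1, 1, 1, 1, 1, 1, 1].
With 39 cycles on 247 points, sign = (−1)^{247−39} = +1.
(157|247)_J = +1 (Zolotarev's lemma cross-check).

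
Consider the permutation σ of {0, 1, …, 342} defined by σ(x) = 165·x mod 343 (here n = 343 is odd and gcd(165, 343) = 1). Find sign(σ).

+1

Trace 263: π^k(263) = [263, 177, 50, 18, 226, 246, 116] for k=0..6.
π_165 has 31 disjoint cycles with lengths [21, 21, 21, 21, 21, 21, 21, 21, 21, 21, 21, 21, 21, 21, 3, 3, 3, 3, 3, 3, 3, 3, 3, 3, 3, 3, 3, 3, 3, 3, 1] on {0,…,342}.
sign(π) = (−1)^{n − #cycles} = (−1)^{343−31} = (−1)^312 = +1.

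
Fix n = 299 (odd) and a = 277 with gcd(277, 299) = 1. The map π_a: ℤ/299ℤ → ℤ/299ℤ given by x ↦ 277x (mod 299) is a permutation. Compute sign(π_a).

+1

Trace 139: π^k(139) = [139, 231, 1, 277, 185, 116] for k=0..5.
The orbit structure of x ↦ 277x mod 299: 69 orbits of sizes [6, 6, 6, 6, 6, 6, 6, 6, 6, 6, 6, 6, 6, 6, 6, 6, 6, 6, 6, 6, 6, 6, 6, 6, 6, 6, 6, 6, 6, 6, 6, 6, 6, 6, 6, 6, 6, 6, 6, 6, 6, 6, 6, 6, 6, 6, 1, 1, 1, 1, 1, 1, 1, 1, 1, 1, 1, 1, 1, 1, 1, 1, 1, 1, 1, 1, 1, 1, 1].
With 69 cycles on 299 points, sign = (−1)^{299−69} = +1.
Via Zolotarev, sign(π_{277}) = (277|299) = +1.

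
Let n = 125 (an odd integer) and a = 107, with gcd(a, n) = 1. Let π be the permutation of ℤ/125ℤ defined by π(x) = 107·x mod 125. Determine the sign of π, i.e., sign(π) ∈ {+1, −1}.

Orbit of 118 under x↦107x: [118, 1, 107, 74, 43, 101, 57]… (length divides ord_125(107)).
π_107 has 12 disjoint cycles with lengths [20, 20, 20, 20, 20, 4, 4, 4, 4, 4, 4, 1] on {0,…,124}.
125 − 12 = 113 transpositions; sign(π) = (−1)^113 = -1.

-1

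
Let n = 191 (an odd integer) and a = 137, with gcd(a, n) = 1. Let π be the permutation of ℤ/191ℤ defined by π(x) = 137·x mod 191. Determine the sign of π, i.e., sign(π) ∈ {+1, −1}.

-1

Orbit of 48 under x↦137x: [48, 82, 156, 171, 125, 126, 72]… (length divides ord_191(137)).
Cycle lengths of π_137 on ℤ/191ℤ: [190, 1]; 2 cycles in total.
Σ(ℓ_i−1) = 191−2 = 189; sign = (−1)^189 = -1.
The Jacobi symbol (137|191) = -1 (Zolotarev) agrees.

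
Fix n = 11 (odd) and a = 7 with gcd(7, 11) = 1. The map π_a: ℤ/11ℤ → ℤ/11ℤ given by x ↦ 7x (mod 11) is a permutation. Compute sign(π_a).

Orbit of 2 under x↦7x: [2, 3, 10, 4, 6, 9, 8]… (length divides ord_11(7)).
π_7 has 2 disjoint cycles with lengths [10, 1] on {0,…,10}.
n − c = 11 − 2 = 9; sign = (−1)^9 = -1.
The Jacobi symbol (7|11) = -1 (Zolotarev) agrees.

-1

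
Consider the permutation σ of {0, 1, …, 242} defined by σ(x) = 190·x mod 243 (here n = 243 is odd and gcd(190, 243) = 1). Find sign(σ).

+1

Orbit of 217 under x↦190x: [217, 163, 109, 55, 1, 190, 136]… (length divides ord_243(190)).
Cycle type of π: 9×18 + 3×18 + 1×27; total 63 cycles.
243 − 63 = 180 transpositions; sign(π) = (−1)^180 = +1.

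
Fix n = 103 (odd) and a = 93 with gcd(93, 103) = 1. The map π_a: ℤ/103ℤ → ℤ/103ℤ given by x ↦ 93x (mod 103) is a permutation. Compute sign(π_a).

+1

Trace 81: π^k(81) = [81, 14, 66, 61, 8, 23, 79] for k=0..6.
Cycle type of π: 17×6 + 1; total 7 cycles.
n − c = 103 − 7 = 96; sign = (−1)^96 = +1.
The Jacobi symbol (93|103) = +1 (Zolotarev) agrees.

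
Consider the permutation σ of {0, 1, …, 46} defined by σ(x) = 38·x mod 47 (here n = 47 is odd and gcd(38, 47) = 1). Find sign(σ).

Trace 30: π^k(30) = [30, 12, 33, 32, 41, 7, 31] for k=0..6.
2 cycles of lengths [46, 1].
47 − 2 = 45 transpositions; sign(π) = (−1)^45 = -1.

-1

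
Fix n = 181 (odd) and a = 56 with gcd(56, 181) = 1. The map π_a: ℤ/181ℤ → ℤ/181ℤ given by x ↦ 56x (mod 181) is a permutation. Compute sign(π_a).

Trace 180: π^k(180) = [180, 125, 122, 135, 139, 1, 56] for k=0..6.
The orbit structure of x ↦ 56x mod 181: 19 orbits of sizes [10, 10, 10, 10, 10, 10, 10, 10, 10, 10, 10, 10, 10, 10, 10, 10, 10, 10, 1].
Σ(ℓ_i−1) = 181−19 = 162; sign = (−1)^162 = +1.

+1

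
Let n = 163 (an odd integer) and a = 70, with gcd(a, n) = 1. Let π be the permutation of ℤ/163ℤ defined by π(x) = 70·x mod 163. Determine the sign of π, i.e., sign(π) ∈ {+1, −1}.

Orbit of 13 under x↦70x: [13, 95, 130, 135, 159, 46, 123]… (length divides ord_163(70)).
The orbit structure of x ↦ 70x mod 163: 2 orbits of sizes [162, 1].
n − c = 163 − 2 = 161; sign = (−1)^161 = -1.
The Jacobi symbol (70|163) = -1 (Zolotarev) agrees.

-1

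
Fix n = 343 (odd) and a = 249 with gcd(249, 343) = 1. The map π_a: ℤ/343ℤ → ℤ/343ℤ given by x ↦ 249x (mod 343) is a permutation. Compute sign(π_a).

+1

Start at x=337: 337 → 221 → 149 → 57 → 130 → 128 → 316 → … (one orbit).
Decompose π into cycles: lengths [147, 147, 21, 21, 3, 3, 1] (7 cycles, including the fixed point 0).
7 cycles on 343: each ℓ→(−1)^(ℓ−1), product (−1)^336 = +1.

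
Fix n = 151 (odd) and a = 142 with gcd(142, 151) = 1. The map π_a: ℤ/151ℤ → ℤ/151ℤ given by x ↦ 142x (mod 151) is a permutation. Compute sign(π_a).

Orbit of 127 under x↦142x: [127, 65, 19, 131, 29, 41, 84]… (length divides ord_151(142)).
The orbit structure of x ↦ 142x mod 151: 4 orbits of sizes [50, 50, 50, 1].
151 − 4 = 147 transpositions; sign(π) = (−1)^147 = -1.
(142|151)_J = -1 (Zolotarev's lemma cross-check).

-1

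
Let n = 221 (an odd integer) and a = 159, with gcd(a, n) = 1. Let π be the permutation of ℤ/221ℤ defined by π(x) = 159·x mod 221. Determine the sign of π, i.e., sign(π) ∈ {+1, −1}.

-1

Orbit of 126 under x↦159x: [126, 144, 133, 152, 79, 185, 22]… (length divides ord_221(159)).
The orbit structure of x ↦ 159x mod 221: 10 orbits of sizes [48, 48, 48, 48, 16, 3, 3, 3, 3, 1].
n − c = 221 − 10 = 211; sign = (−1)^211 = -1.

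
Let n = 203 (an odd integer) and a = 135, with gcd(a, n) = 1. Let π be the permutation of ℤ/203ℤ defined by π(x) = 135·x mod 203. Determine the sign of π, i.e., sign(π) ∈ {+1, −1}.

-1

Trace 128: π^k(128) = [128, 25, 127, 93, 172, 78, 177] for k=0..6.
Cycle type of π: 84×2 + 28 + 3×2 + 1; total 6 cycles.
n − c = 203 − 6 = 197; sign = (−1)^197 = -1.
Check: (135/203) = -1 by Zolotarev.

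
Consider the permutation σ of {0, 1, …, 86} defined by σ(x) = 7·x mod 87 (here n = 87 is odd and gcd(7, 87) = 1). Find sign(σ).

+1

Start at x=49: 49 → 82 → 52 → 16 → 25 → 1 → 7 → 49 (one orbit).
Cycle lengths of π_7 on ℤ/87ℤ: [7, 7, 7, 7, 7, 7, 7, 7, 7, 7, 7, 7, 1, 1, 1]; 15 cycles in total.
With 15 cycles on 87 points, sign = (−1)^{87−15} = +1.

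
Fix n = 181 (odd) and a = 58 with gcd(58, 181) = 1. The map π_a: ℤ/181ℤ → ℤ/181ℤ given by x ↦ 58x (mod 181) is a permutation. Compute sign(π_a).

-1

Orbit of 13 under x↦58x: [13, 30, 111, 103, 1, 58, 106]… (length divides ord_181(58)).
The orbit structure of x ↦ 58x mod 181: 2 orbits of sizes [180, 1].
2 cycles on 181: each ℓ→(−1)^(ℓ−1), product (−1)^179 = -1.
(58|181)_J = -1 (Zolotarev's lemma cross-check).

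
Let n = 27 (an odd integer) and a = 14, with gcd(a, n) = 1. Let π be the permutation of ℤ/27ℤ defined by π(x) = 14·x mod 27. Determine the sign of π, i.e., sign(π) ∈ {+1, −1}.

-1

Orbit of 25 under x↦14x: [25, 26, 13, 20, 10, 5, 16]… (length divides ord_27(14)).
Decompose π into cycles: lengths [18, 6, 2, 1] (4 cycles, including the fixed point 0).
27 − 4 = 23 transpositions; sign(π) = (−1)^23 = -1.
The Jacobi symbol (14|27) = -1 (Zolotarev) agrees.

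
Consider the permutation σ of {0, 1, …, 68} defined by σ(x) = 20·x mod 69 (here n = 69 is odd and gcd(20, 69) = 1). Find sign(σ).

+1

Start at x=53: 53 → 25 → 17 → 64 → 38 → 1 → 20 → … (one orbit).
Cycle type of π: 22×3 + 2 + 1; total 5 cycles.
69 − 5 = 64 transpositions; sign(π) = (−1)^64 = +1.
The Jacobi symbol (20|69) = +1 (Zolotarev) agrees.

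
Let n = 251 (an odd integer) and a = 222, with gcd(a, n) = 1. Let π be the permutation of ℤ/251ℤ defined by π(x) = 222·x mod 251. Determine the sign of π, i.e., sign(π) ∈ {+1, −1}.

Start at x=155: 155 → 23 → 86 → 16 → 38 → 153 → 81 → … (one orbit).
π_222 has 3 disjoint cycles with lengths [125, 125, 1] on {0,…,250}.
sign(π) = (−1)^{n − #cycles} = (−1)^{251−3} = (−1)^248 = +1.

+1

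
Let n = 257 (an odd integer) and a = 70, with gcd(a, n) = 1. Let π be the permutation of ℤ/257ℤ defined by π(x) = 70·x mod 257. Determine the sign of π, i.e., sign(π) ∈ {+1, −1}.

Trace 162: π^k(162) = [162, 32, 184, 30, 44, 253, 234] for k=0..6.
The orbit structure of x ↦ 70x mod 257: 5 orbits of sizes [64, 64, 64, 64, 1].
Σ(ℓ_i−1) = 257−5 = 252; sign = (−1)^252 = +1.
Check: (70/257) = +1 by Zolotarev.

+1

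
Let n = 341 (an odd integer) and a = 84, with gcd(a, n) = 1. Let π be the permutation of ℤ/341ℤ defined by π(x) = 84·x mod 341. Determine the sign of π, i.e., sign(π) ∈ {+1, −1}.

+1

Orbit of 272 under x↦84x: [272, 1, 84, 236, 46, 113, 285]… (length divides ord_341(84)).
13 cycles of lengths [30, 30, 30, 30, 30, 30, 30, 30, 30, 30, 30, 10, 1].
13 cycles on 341: each ℓ→(−1)^(ℓ−1), product (−1)^328 = +1.
Via Zolotarev, sign(π_{84}) = (84|341) = +1.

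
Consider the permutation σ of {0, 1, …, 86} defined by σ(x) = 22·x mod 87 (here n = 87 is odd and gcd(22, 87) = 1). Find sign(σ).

Orbit of 1 under x↦22x: [1, 22, 49, 34, 52, 13, 25]… (length divides ord_87(22)).
The orbit structure of x ↦ 22x mod 87: 9 orbits of sizes [14, 14, 14, 14, 14, 14, 1, 1, 1].
87 − 9 = 78 transpositions; sign(π) = (−1)^78 = +1.
(22|87)_J = +1 (Zolotarev's lemma cross-check).

+1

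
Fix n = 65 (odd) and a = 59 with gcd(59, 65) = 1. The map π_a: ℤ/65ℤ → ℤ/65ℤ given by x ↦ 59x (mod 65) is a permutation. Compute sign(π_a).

Start at x=61: 61 → 24 → 51 → 19 → 16 → 34 → 56 → … (one orbit).
8 cycles of lengths [12, 12, 12, 12, 12, 2, 2, 1].
65 − 8 = 57 transpositions; sign(π) = (−1)^57 = -1.
The Jacobi symbol (59|65) = -1 (Zolotarev) agrees.

-1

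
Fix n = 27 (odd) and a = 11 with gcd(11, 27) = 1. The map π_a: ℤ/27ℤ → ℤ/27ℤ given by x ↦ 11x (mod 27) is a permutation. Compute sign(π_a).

-1

Start at x=25: 25 → 5 → 1 → 11 → 13 → 8 → 7 → … (one orbit).
4 cycles of lengths [18, 6, 2, 1].
4 cycles on 27: each ℓ→(−1)^(ℓ−1), product (−1)^23 = -1.
(11|27)_J = -1 (Zolotarev's lemma cross-check).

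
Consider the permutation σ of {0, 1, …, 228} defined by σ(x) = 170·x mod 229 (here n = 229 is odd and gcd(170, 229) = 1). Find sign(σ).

-1

Start at x=227: 227 → 118 → 137 → 161 → 119 → 78 → 207 → … (one orbit).
Cycle type of π: 228 + 1; total 2 cycles.
sign(π) = (−1)^{n − #cycles} = (−1)^{229−2} = (−1)^227 = -1.
Check: (170/229) = -1 by Zolotarev.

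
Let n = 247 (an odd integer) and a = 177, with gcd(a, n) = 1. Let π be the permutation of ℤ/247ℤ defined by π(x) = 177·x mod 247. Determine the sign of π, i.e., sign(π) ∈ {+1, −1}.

Trace 96: π^k(96) = [96, 196, 112, 64, 213, 157, 125] for k=0..6.
Decompose π into cycles: lengths [36, 36, 36, 36, 36, 36, 9, 9, 4, 4, 4, 1] (12 cycles, including the fixed point 0).
sign(π) = (−1)^{n − #cycles} = (−1)^{247−12} = (−1)^235 = -1.
(177|247)_J = -1 (Zolotarev's lemma cross-check).

-1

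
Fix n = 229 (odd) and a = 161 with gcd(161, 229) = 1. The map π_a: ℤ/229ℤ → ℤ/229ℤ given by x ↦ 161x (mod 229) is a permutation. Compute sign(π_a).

Trace 121: π^k(121) = [121, 16, 57, 17, 218, 61, 203] for k=0..6.
π_161 has 13 disjoint cycles with lengths [19, 19, 19, 19, 19, 19, 19, 19, 19, 19, 19, 19, 1] on {0,…,228}.
Σ(ℓ_i−1) = 229−13 = 216; sign = (−1)^216 = +1.
The Jacobi symbol (161|229) = +1 (Zolotarev) agrees.

+1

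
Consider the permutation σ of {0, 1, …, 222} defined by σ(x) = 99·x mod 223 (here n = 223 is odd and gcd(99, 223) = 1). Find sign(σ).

-1

Trace 51: π^k(51) = [51, 143, 108, 211, 150, 132, 134] for k=0..6.
Decompose π into cycles: lengths [222, 1] (2 cycles, including the fixed point 0).
With 2 cycles on 223 points, sign = (−1)^{223−2} = -1.
(99|223)_J = -1 (Zolotarev's lemma cross-check).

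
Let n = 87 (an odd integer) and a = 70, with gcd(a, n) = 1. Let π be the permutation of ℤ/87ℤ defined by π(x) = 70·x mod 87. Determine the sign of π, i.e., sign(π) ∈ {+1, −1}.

-1

Start at x=28: 28 → 46 → 1 → 70 → 28 (one orbit).
24 cycles of lengths [4, 4, 4, 4, 4, 4, 4, 4, 4, 4, 4, 4, 4, 4, 4, 4, 4, 4, 4, 4, 4, 1, 1, 1].
n − c = 87 − 24 = 63; sign = (−1)^63 = -1.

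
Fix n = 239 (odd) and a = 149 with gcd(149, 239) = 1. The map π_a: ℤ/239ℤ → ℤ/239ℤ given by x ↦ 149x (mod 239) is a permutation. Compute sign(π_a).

-1

Start at x=75: 75 → 181 → 201 → 74 → 32 → 227 → 124 → … (one orbit).
Decompose π into cycles: lengths [238, 1] (2 cycles, including the fixed point 0).
Σ(ℓ_i−1) = 239−2 = 237; sign = (−1)^237 = -1.
Via Zolotarev, sign(π_{149}) = (149|239) = -1.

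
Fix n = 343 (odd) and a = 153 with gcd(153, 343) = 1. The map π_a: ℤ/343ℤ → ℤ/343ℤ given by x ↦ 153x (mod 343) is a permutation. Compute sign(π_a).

Orbit of 293 under x↦153x: [293, 239, 209, 78, 272, 113, 139]… (length divides ord_343(153)).
Cycle lengths of π_153 on ℤ/343ℤ: [98, 98, 98, 14, 14, 14, 2, 2, 2, 1]; 10 cycles in total.
343 − 10 = 333 transpositions; sign(π) = (−1)^333 = -1.

-1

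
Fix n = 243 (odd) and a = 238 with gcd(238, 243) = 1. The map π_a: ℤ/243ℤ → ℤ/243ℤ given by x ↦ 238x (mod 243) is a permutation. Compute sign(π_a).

Orbit of 172 under x↦238x: [172, 112, 169, 127, 94, 16, 163]… (length divides ord_243(238)).
11 cycles of lengths [81, 81, 27, 27, 9, 9, 3, 3, 1, 1, 1].
sign(π) = (−1)^{n − #cycles} = (−1)^{243−11} = (−1)^232 = +1.
Zolotarev: (238|243) = +1, matching the cycle-count sign.

+1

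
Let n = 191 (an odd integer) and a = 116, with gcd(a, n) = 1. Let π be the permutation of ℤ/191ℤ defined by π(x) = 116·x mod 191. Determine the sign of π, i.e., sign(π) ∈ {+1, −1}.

-1

Trace 36: π^k(36) = [36, 165, 40, 56, 2, 41, 172] for k=0..6.
Cycle type of π: 190 + 1; total 2 cycles.
2 cycles on 191: each ℓ→(−1)^(ℓ−1), product (−1)^189 = -1.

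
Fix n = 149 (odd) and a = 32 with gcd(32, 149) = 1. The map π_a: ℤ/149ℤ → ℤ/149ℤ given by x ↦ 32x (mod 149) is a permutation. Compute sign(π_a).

-1

Orbit of 123 under x↦32x: [123, 62, 47, 14, 1, 32, 130]… (length divides ord_149(32)).
Cycle type of π: 148 + 1; total 2 cycles.
Σ(ℓ_i−1) = 149−2 = 147; sign = (−1)^147 = -1.
Zolotarev: (32|149) = -1, matching the cycle-count sign.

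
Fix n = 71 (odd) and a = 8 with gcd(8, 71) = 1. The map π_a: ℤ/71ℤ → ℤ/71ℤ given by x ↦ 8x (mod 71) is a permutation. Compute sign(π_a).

Start at x=40: 40 → 36 → 4 → 32 → 43 → 60 → 54 → … (one orbit).
3 cycles of lengths [35, 35, 1].
Σ(ℓ_i−1) = 71−3 = 68; sign = (−1)^68 = +1.
Via Zolotarev, sign(π_{8}) = (8|71) = +1.

+1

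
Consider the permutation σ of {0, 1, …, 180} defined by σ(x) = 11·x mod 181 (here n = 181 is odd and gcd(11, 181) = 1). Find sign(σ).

Orbit of 165 under x↦11x: [165, 5, 55, 62, 139, 81, 167]… (length divides ord_181(11)).
The orbit structure of x ↦ 11x mod 181: 3 orbits of sizes [90, 90, 1].
sign(π) = (−1)^{n − #cycles} = (−1)^{181−3} = (−1)^178 = +1.
Via Zolotarev, sign(π_{11}) = (11|181) = +1.

+1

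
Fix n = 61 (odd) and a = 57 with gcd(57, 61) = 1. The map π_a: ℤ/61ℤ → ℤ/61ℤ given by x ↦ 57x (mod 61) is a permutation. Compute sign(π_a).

+1

Orbit of 56 under x↦57x: [56, 20, 42, 15, 1, 57, 16]… (length divides ord_61(57)).
Cycle lengths of π_57 on ℤ/61ℤ: [15, 15, 15, 15, 1]; 5 cycles in total.
sign(π) = (−1)^{n − #cycles} = (−1)^{61−5} = (−1)^56 = +1.
Via Zolotarev, sign(π_{57}) = (57|61) = +1.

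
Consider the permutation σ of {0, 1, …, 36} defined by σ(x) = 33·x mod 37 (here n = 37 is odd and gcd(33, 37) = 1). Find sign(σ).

+1

Trace 34: π^k(34) = [34, 12, 26, 7, 9, 1, 33] for k=0..6.
Decompose π into cycles: lengths [9, 9, 9, 9, 1] (5 cycles, including the fixed point 0).
Σ(ℓ_i−1) = 37−5 = 32; sign = (−1)^32 = +1.
Zolotarev: (33|37) = +1, matching the cycle-count sign.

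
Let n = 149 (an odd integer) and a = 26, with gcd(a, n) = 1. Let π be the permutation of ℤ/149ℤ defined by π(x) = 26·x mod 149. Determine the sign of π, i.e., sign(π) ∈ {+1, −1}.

Start at x=125: 125 → 121 → 17 → 144 → 19 → 47 → 30 → … (one orbit).
3 cycles of lengths [74, 74, 1].
3 cycles on 149: each ℓ→(−1)^(ℓ−1), product (−1)^146 = +1.
Zolotarev: (26|149) = +1, matching the cycle-count sign.

+1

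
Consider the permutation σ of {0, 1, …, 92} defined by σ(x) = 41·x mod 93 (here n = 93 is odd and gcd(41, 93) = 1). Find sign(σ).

-1

Trace 2: π^k(2) = [2, 82, 14, 16, 5, 19, 35] for k=0..6.
6 cycles of lengths [30, 30, 15, 15, 2, 1].
93 − 6 = 87 transpositions; sign(π) = (−1)^87 = -1.
Zolotarev: (41|93) = -1, matching the cycle-count sign.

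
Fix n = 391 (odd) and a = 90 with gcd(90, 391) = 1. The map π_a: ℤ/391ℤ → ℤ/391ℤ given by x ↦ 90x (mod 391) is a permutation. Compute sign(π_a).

+1

Orbit of 218 under x↦90x: [218, 70, 44, 50, 199, 315, 198]… (length divides ord_391(90)).
The orbit structure of x ↦ 90x mod 391: 5 orbits of sizes [176, 176, 22, 16, 1].
With 5 cycles on 391 points, sign = (−1)^{391−5} = +1.
Zolotarev: (90|391) = +1, matching the cycle-count sign.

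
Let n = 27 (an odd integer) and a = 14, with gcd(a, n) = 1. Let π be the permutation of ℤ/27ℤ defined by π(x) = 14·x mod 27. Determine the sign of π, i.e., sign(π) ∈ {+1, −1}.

-1

Orbit of 2 under x↦14x: [2, 1, 14, 7, 17, 22, 11]… (length divides ord_27(14)).
4 cycles of lengths [18, 6, 2, 1].
n − c = 27 − 4 = 23; sign = (−1)^23 = -1.
Via Zolotarev, sign(π_{14}) = (14|27) = -1.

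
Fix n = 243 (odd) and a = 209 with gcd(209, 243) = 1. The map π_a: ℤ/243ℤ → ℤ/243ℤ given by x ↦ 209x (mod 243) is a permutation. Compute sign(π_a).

Orbit of 95 under x↦209x: [95, 172, 227, 58, 215, 223, 194]… (length divides ord_243(209)).
The orbit structure of x ↦ 209x mod 243: 6 orbits of sizes [162, 54, 18, 6, 2, 1].
With 6 cycles on 243 points, sign = (−1)^{243−6} = -1.
Via Zolotarev, sign(π_{209}) = (209|243) = -1.

-1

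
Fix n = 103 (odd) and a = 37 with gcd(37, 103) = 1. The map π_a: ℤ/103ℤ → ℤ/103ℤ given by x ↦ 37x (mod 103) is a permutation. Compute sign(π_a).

Trace 64: π^k(64) = [64, 102, 66, 73, 23, 27, 72] for k=0..6.
The orbit structure of x ↦ 37x mod 103: 4 orbits of sizes [34, 34, 34, 1].
4 cycles on 103: each ℓ→(−1)^(ℓ−1), product (−1)^99 = -1.
The Jacobi symbol (37|103) = -1 (Zolotarev) agrees.

-1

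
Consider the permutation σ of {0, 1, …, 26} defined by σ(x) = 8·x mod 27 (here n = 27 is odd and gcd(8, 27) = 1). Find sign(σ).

Orbit of 1 under x↦8x: [1, 8, 10, 26, 19, 17]… (length divides ord_27(8)).
Cycle lengths of π_8 on ℤ/27ℤ: [6, 6, 6, 2, 2, 2, 2, 1]; 8 cycles in total.
8 cycles on 27: each ℓ→(−1)^(ℓ−1), product (−1)^19 = -1.
Zolotarev: (8|27) = -1, matching the cycle-count sign.

-1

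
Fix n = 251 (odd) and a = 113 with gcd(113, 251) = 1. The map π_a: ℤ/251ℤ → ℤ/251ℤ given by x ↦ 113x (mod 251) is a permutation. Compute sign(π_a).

Orbit of 219 under x↦113x: [219, 149, 20, 1, 113]… (length divides ord_251(113)).
π_113 has 51 disjoint cycles with lengths [5, 5, 5, 5, 5, 5, 5, 5, 5, 5, 5, 5, 5, 5, 5, 5, 5, 5, 5, 5, 5, 5, 5, 5, 5, 5, 5, 5, 5, 5, 5, 5, 5, 5, 5, 5, 5, 5, 5, 5, 5, 5, 5, 5, 5, 5, 5, 5, 5, 5, 1] on {0,…,250}.
n − c = 251 − 51 = 200; sign = (−1)^200 = +1.
The Jacobi symbol (113|251) = +1 (Zolotarev) agrees.

+1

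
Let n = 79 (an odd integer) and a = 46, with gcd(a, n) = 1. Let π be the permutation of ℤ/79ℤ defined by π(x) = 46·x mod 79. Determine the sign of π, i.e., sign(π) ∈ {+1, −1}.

Trace 38: π^k(38) = [38, 10, 65, 67, 1, 46, 62] for k=0..6.
Decompose π into cycles: lengths [13, 13, 13, 13, 13, 13, 1] (7 cycles, including the fixed point 0).
79 − 7 = 72 transpositions; sign(π) = (−1)^72 = +1.
The Jacobi symbol (46|79) = +1 (Zolotarev) agrees.

+1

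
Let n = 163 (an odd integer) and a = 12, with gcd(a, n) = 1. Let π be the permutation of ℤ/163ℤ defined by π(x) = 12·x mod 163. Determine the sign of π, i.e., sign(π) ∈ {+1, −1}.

Trace 76: π^k(76) = [76, 97, 23, 113, 52, 135, 153] for k=0..6.
π_12 has 2 disjoint cycles with lengths [162, 1] on {0,…,162}.
With 2 cycles on 163 points, sign = (−1)^{163−2} = -1.
Via Zolotarev, sign(π_{12}) = (12|163) = -1.

-1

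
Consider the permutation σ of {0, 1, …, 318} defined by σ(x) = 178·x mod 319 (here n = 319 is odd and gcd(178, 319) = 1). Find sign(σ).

-1

Trace 238: π^k(238) = [238, 256, 270, 210, 57, 257, 129] for k=0..6.
Cycle type of π: 70×4 + 14×2 + 10 + 1; total 8 cycles.
8 cycles on 319: each ℓ→(−1)^(ℓ−1), product (−1)^311 = -1.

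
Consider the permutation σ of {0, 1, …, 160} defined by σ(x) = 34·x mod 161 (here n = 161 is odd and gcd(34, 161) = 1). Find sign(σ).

Orbit of 20 under x↦34x: [20, 36, 97, 78, 76, 8, 111]… (length divides ord_161(34)).
π_34 has 11 disjoint cycles with lengths [22, 22, 22, 22, 22, 22, 22, 2, 2, 2, 1] on {0,…,160}.
161 − 11 = 150 transpositions; sign(π) = (−1)^150 = +1.
The Jacobi symbol (34|161) = +1 (Zolotarev) agrees.

+1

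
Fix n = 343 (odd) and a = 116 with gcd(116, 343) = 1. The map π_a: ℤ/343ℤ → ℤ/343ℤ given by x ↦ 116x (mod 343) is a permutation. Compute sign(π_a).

+1

Start at x=275: 275 → 1 → 116 → 79 → 246 → 67 → 226 → … (one orbit).
π_116 has 31 disjoint cycles with lengths [21, 21, 21, 21, 21, 21, 21, 21, 21, 21, 21, 21, 21, 21, 3, 3, 3, 3, 3, 3, 3, 3, 3, 3, 3, 3, 3, 3, 3, 3, 1] on {0,…,342}.
sign(π) = (−1)^{n − #cycles} = (−1)^{343−31} = (−1)^312 = +1.
(116|343)_J = +1 (Zolotarev's lemma cross-check).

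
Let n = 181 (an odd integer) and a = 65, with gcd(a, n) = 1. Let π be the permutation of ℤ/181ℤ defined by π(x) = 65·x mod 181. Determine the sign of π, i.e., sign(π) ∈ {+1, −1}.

Trace 73: π^k(73) = [73, 39, 1, 65, 62, 48, 43] for k=0..6.
The orbit structure of x ↦ 65x mod 181: 21 orbits of sizes [9, 9, 9, 9, 9, 9, 9, 9, 9, 9, 9, 9, 9, 9, 9, 9, 9, 9, 9, 9, 1].
181 − 21 = 160 transpositions; sign(π) = (−1)^160 = +1.
Via Zolotarev, sign(π_{65}) = (65|181) = +1.

+1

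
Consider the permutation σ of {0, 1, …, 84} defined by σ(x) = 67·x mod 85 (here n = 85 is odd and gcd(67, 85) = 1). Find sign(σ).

Trace 1: π^k(1) = [1, 67, 69, 33] for k=0..3.
Decompose π into cycles: lengths [4, 4, 4, 4, 4, 4, 4, 4, 4, 4, 4, 4, 4, 4, 4, 4, 4, 2, 2, 2, 2, 2, 2, 2, 2, 1] (26 cycles, including the fixed point 0).
26 cycles on 85: each ℓ→(−1)^(ℓ−1), product (−1)^59 = -1.

-1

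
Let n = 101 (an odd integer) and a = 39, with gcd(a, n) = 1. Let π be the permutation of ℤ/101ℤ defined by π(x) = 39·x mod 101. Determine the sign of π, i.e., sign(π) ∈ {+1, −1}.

-1

Trace 65: π^k(65) = [65, 10, 87, 60, 17, 57, 1] for k=0..6.
Cycle lengths of π_39 on ℤ/101ℤ: [20, 20, 20, 20, 20, 1]; 6 cycles in total.
With 6 cycles on 101 points, sign = (−1)^{101−6} = -1.
Zolotarev: (39|101) = -1, matching the cycle-count sign.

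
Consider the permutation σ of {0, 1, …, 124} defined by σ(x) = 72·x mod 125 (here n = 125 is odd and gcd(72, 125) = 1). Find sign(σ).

Orbit of 61 under x↦72x: [61, 17, 99, 3, 91, 52, 119]… (length divides ord_125(72)).
π_72 has 4 disjoint cycles with lengths [100, 20, 4, 1] on {0,…,124}.
n − c = 125 − 4 = 121; sign = (−1)^121 = -1.
(72|125)_J = -1 (Zolotarev's lemma cross-check).

-1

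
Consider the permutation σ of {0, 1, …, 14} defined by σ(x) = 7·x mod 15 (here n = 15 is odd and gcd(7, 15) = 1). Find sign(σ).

-1

Orbit of 4 under x↦7x: [4, 13, 1, 7]… (length divides ord_15(7)).
π_7 has 6 disjoint cycles with lengths [4, 4, 4, 1, 1, 1] on {0,…,14}.
Σ(ℓ_i−1) = 15−6 = 9; sign = (−1)^9 = -1.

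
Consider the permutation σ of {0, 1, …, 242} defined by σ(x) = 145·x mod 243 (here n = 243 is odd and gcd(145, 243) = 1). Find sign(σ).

+1

Orbit of 163 under x↦145x: [163, 64, 46, 109, 10, 235, 55]… (length divides ord_243(145)).
π_145 has 27 disjoint cycles with lengths [27, 27, 27, 27, 27, 27, 9, 9, 9, 9, 9, 9, 3, 3, 3, 3, 3, 3, 1, 1, 1, 1, 1, 1, 1, 1, 1] on {0,…,242}.
sign(π) = (−1)^{n − #cycles} = (−1)^{243−27} = (−1)^216 = +1.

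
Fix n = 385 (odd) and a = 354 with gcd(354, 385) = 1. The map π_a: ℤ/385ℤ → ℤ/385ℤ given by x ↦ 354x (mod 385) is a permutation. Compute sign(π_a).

Trace 256: π^k(256) = [256, 149, 1, 354, 191, 239, 291] for k=0..6.
Decompose π into cycles: lengths [30, 30, 30, 30, 30, 30, 30, 30, 30, 30, 10, 10, 10, 10, 10, 6, 6, 6, 6, 3, 3, 2, 2, 1] (24 cycles, including the fixed point 0).
385 − 24 = 361 transpositions; sign(π) = (−1)^361 = -1.
Check: (354/385) = -1 by Zolotarev.

-1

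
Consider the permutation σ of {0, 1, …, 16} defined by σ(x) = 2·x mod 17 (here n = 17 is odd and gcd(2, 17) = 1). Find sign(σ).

Trace 16: π^k(16) = [16, 15, 13, 9, 1, 2, 4] for k=0..6.
Cycle type of π: 8×2 + 1; total 3 cycles.
3 cycles on 17: each ℓ→(−1)^(ℓ−1), product (−1)^14 = +1.
The Jacobi symbol (2|17) = +1 (Zolotarev) agrees.

+1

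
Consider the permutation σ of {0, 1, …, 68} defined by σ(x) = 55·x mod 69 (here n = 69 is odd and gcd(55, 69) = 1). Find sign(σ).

Orbit of 16 under x↦55x: [16, 52, 31, 49, 4, 13, 25]… (length divides ord_69(55)).
The orbit structure of x ↦ 55x mod 69: 9 orbits of sizes [11, 11, 11, 11, 11, 11, 1, 1, 1].
69 − 9 = 60 transpositions; sign(π) = (−1)^60 = +1.
Check: (55/69) = +1 by Zolotarev.

+1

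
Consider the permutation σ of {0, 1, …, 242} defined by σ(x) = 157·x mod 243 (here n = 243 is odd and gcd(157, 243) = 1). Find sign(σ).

+1

Trace 76: π^k(76) = [76, 25, 37, 220, 34, 235, 202] for k=0..6.
Cycle lengths of π_157 on ℤ/243ℤ: [81, 81, 27, 27, 9, 9, 3, 3, 1, 1, 1]; 11 cycles in total.
Σ(ℓ_i−1) = 243−11 = 232; sign = (−1)^232 = +1.
Via Zolotarev, sign(π_{157}) = (157|243) = +1.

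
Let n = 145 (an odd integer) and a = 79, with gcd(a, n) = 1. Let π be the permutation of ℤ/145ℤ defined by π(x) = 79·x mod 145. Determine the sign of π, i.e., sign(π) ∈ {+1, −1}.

Start at x=16: 16 → 104 → 96 → 44 → 141 → 119 → 121 → … (one orbit).
Cycle type of π: 28×5 + 2×2 + 1; total 8 cycles.
Σ(ℓ_i−1) = 145−8 = 137; sign = (−1)^137 = -1.
Via Zolotarev, sign(π_{79}) = (79|145) = -1.

-1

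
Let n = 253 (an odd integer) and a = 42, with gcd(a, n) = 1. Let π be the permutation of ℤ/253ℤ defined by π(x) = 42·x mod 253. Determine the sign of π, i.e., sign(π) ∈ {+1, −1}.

-1

Trace 190: π^k(190) = [190, 137, 188, 53, 202, 135, 104] for k=0..6.
6 cycles of lengths [110, 110, 22, 5, 5, 1].
n − c = 253 − 6 = 247; sign = (−1)^247 = -1.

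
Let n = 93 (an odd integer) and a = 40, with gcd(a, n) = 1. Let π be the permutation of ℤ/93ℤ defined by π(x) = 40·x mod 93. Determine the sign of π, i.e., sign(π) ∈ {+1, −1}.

Start at x=16: 16 → 82 → 25 → 70 → 10 → 28 → 4 → … (one orbit).
Decompose π into cycles: lengths [15, 15, 15, 15, 15, 15, 1, 1, 1] (9 cycles, including the fixed point 0).
9 cycles on 93: each ℓ→(−1)^(ℓ−1), product (−1)^84 = +1.
Check: (40/93) = +1 by Zolotarev.

+1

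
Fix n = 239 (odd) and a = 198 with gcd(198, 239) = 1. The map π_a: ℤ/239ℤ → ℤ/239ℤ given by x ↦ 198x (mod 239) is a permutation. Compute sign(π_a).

+1

Trace 176: π^k(176) = [176, 193, 213, 110, 31, 163, 9] for k=0..6.
3 cycles of lengths [119, 119, 1].
3 cycles on 239: each ℓ→(−1)^(ℓ−1), product (−1)^236 = +1.
(198|239)_J = +1 (Zolotarev's lemma cross-check).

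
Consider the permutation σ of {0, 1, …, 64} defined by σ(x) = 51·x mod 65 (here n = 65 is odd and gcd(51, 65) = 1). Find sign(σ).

Trace 1: π^k(1) = [1, 51] for k=0..1.
The orbit structure of x ↦ 51x mod 65: 35 orbits of sizes [2, 2, 2, 2, 2, 2, 2, 2, 2, 2, 2, 2, 2, 2, 2, 2, 2, 2, 2, 2, 2, 2, 2, 2, 2, 2, 2, 2, 2, 2, 1, 1, 1, 1, 1].
n − c = 65 − 35 = 30; sign = (−1)^30 = +1.

+1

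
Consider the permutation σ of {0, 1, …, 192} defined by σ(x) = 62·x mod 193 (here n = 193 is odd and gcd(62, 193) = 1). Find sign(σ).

Start at x=28: 28 → 192 → 131 → 16 → 27 → 130 → 147 → … (one orbit).
5 cycles of lengths [48, 48, 48, 48, 1].
With 5 cycles on 193 points, sign = (−1)^{193−5} = +1.
Zolotarev: (62|193) = +1, matching the cycle-count sign.

+1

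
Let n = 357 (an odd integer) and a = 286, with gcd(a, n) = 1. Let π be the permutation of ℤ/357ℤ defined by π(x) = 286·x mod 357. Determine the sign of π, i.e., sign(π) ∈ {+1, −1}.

Orbit of 64 under x↦286x: [64, 97, 253, 244, 169, 139, 127]… (length divides ord_357(286)).
Cycle type of π: 16×21 + 2×9 + 1×3; total 33 cycles.
357 − 33 = 324 transpositions; sign(π) = (−1)^324 = +1.
Check: (286/357) = +1 by Zolotarev.

+1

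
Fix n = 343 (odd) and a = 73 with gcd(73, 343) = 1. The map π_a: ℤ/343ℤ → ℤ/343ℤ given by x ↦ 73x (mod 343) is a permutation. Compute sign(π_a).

-1

Start at x=114: 114 → 90 → 53 → 96 → 148 → 171 → 135 → … (one orbit).
The orbit structure of x ↦ 73x mod 343: 4 orbits of sizes [294, 42, 6, 1].
Σ(ℓ_i−1) = 343−4 = 339; sign = (−1)^339 = -1.
(73|343)_J = -1 (Zolotarev's lemma cross-check).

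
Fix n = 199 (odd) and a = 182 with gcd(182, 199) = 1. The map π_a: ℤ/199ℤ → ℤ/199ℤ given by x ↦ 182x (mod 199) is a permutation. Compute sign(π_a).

Trace 106: π^k(106) = [106, 188, 187, 5, 114, 52, 111] for k=0..6.
π_182 has 7 disjoint cycles with lengths [33, 33, 33, 33, 33, 33, 1] on {0,…,198}.
n − c = 199 − 7 = 192; sign = (−1)^192 = +1.
(182|199)_J = +1 (Zolotarev's lemma cross-check).

+1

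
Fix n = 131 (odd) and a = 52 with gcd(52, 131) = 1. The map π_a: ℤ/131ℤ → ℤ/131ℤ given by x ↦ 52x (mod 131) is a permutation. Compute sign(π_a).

+1

Orbit of 99 under x↦52x: [99, 39, 63, 1, 52, 84, 45]… (length divides ord_131(52)).
The orbit structure of x ↦ 52x mod 131: 11 orbits of sizes [13, 13, 13, 13, 13, 13, 13, 13, 13, 13, 1].
sign(π) = (−1)^{n − #cycles} = (−1)^{131−11} = (−1)^120 = +1.
(52|131)_J = +1 (Zolotarev's lemma cross-check).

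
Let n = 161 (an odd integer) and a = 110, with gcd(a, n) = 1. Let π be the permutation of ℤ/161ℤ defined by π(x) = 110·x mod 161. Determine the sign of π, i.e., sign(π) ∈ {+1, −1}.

Orbit of 29 under x↦110x: [29, 131, 81, 55, 93, 87, 71]… (length divides ord_161(110)).
The orbit structure of x ↦ 110x mod 161: 6 orbits of sizes [66, 66, 11, 11, 6, 1].
sign(π) = (−1)^{n − #cycles} = (−1)^{161−6} = (−1)^155 = -1.

-1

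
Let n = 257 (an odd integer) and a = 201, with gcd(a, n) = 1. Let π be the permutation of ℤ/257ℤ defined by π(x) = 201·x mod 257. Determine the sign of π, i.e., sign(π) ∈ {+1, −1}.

Orbit of 248 under x↦201x: [248, 247, 46, 251, 79, 202, 253]… (length divides ord_257(201)).
Cycle lengths of π_201 on ℤ/257ℤ: [256, 1]; 2 cycles in total.
257 − 2 = 255 transpositions; sign(π) = (−1)^255 = -1.
The Jacobi symbol (201|257) = -1 (Zolotarev) agrees.

-1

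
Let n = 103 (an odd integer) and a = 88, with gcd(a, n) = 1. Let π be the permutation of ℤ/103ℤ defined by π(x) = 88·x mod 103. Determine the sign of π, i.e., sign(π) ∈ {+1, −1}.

Orbit of 5 under x↦88x: [5, 28, 95, 17, 54, 14, 99]… (length divides ord_103(88)).
π_88 has 2 disjoint cycles with lengths [102, 1] on {0,…,102}.
103 − 2 = 101 transpositions; sign(π) = (−1)^101 = -1.
(88|103)_J = -1 (Zolotarev's lemma cross-check).

-1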